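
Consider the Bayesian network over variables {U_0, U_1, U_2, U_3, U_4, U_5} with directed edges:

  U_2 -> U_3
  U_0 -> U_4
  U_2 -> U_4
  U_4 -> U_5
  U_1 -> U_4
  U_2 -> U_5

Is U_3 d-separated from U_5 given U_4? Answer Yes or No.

There are 2 undirected paths between U_3 and U_5; checking each against the conditioning set {U_4}:
  1. U_3 ← U_2 → U_4 → U_5 — U_2:fork[open]; U_4:chain[blocks] ⇒ blocked
  2. U_3 ← U_2 → U_5 — U_2:fork[open] ⇒ active
Since the path U_3 ← U_2 → U_5 is active, U_3 and U_5 are not d-separated given {U_4}.

No — U_3 and U_5 are not d-separated given {U_4}.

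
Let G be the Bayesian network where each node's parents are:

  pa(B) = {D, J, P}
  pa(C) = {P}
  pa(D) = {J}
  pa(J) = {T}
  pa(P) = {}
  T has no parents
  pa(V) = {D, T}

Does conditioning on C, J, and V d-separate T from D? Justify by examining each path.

There are 3 undirected paths between T and D; checking each against the conditioning set {C, J, V}:
  1. T → V ← D — V:collider[open] ⇒ active
  2. T → J → B ← D — J:chain[blocks]; B:collider[blocks] ⇒ blocked
  3. T → J → D — J:chain[blocks] ⇒ blocked
Since the path T → V ← D is active, T and D are not d-separated given {C, J, V}.

No — T and D are not d-separated given {C, J, V}.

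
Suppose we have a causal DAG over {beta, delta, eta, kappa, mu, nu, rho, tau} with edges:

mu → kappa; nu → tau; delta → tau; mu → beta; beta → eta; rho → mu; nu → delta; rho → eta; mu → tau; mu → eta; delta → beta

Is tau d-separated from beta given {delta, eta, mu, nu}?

5 paths connect tau and beta; each must be blocked for d-separation to hold:
Path 1: tau ← nu → delta → beta
  nu is a fork here and nu is conditioned on, so the path is blocked at nu.
Path 2: tau ← mu ← rho → eta ← beta
  mu is a chain here and mu is conditioned on, so the path is blocked at mu.
Path 3: tau ← mu → eta ← beta
  mu is a fork here and mu is conditioned on, so the path is blocked at mu.
Path 4: tau ← mu → beta
  mu is a fork here and mu is conditioned on, so the path is blocked at mu.
Path 5: tau ← delta → beta
  delta is a fork here and delta is conditioned on, so the path is blocked at delta.
Since every path is blocked, d-separation holds.

Yes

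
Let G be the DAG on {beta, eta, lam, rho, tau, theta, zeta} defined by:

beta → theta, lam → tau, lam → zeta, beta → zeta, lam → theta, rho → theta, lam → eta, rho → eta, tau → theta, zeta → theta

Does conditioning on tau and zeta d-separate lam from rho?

Yes

There are 5 undirected paths between lam and rho; checking each against the conditioning set {tau, zeta}:
Path 1: lam → tau → theta ← rho
  tau is a chain here and tau is conditioned on, so the path is blocked at tau.
Path 2: lam → eta ← rho
  eta is a collider here and neither eta nor any of its descendants is conditioned on, so the collider stays closed — the path is blocked at eta.
Path 3: lam → zeta ← beta → theta ← rho
  theta is a collider here and neither theta nor any of its descendants is conditioned on, so the collider stays closed — the path is blocked at theta.
Path 4: lam → zeta → theta ← rho
  zeta is a chain here and zeta is conditioned on, so the path is blocked at zeta.
Path 5: lam → theta ← rho
  theta is a collider here and neither theta nor any of its descendants is conditioned on, so the collider stays closed — the path is blocked at theta.
All paths are blocked; lam ⊥ rho | {tau, zeta} holds.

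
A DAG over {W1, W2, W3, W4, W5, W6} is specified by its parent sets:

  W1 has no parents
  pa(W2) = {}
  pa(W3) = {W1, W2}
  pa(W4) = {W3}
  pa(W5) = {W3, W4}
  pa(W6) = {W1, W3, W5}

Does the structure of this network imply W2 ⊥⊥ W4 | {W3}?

Yes

4 paths connect W2 and W4; each must be blocked for d-separation to hold:
  1. W2 → W3 → W4 — W3:chain[blocks] ⇒ blocked
  2. W2 → W3 → W5 ← W4 — W3:chain[blocks]; W5:collider[blocks] ⇒ blocked
  3. W2 → W3 ← W1 → W6 ← W5 ← W4 — W3:collider[open]; W1:fork[open]; W6:collider[blocks]; W5:chain[open] ⇒ blocked
  4. W2 → W3 → W6 ← W5 ← W4 — W3:chain[blocks]; W6:collider[blocks]; W5:chain[open] ⇒ blocked
Since every path is blocked, d-separation holds.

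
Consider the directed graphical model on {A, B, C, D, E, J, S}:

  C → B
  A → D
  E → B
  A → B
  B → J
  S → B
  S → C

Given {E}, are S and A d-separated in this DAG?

Yes — S and A are d-separated given {E}.

Enumerating the 2 paths from S to A and testing each for blocking by {E}:
  1. S → B ← A — B:collider[blocks] ⇒ blocked
  2. S → C → B ← A — C:chain[open]; B:collider[blocks] ⇒ blocked
Since every path is blocked, d-separation holds.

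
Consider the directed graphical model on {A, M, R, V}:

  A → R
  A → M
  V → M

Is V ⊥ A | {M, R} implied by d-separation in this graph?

No — V and A are not d-separated given {M, R}.

Only one path connects V and A:
Path 1: V → M ← A
  M is a collider and M is conditioned on, which opens it — no node blocks this path, so it is active.
Since the path V → M ← A is active, V and A are not d-separated given {M, R}.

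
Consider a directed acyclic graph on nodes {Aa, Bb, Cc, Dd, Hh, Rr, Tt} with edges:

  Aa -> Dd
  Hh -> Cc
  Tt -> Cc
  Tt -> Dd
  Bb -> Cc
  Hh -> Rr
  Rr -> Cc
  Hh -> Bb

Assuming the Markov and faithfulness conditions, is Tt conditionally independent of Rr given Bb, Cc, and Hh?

No

3 paths connect Tt and Rr; each must be blocked for d-separation to hold:
  1. Tt → Cc ← Rr — Cc:collider[open] ⇒ active
  2. Tt → Cc ← Bb ← Hh → Rr — Cc:collider[open]; Bb:chain[blocks]; Hh:fork[blocks] ⇒ blocked
  3. Tt → Cc ← Hh → Rr — Cc:collider[open]; Hh:fork[blocks] ⇒ blocked
Since the path Tt → Cc ← Rr is active, Tt and Rr are not d-separated given {Bb, Cc, Hh}.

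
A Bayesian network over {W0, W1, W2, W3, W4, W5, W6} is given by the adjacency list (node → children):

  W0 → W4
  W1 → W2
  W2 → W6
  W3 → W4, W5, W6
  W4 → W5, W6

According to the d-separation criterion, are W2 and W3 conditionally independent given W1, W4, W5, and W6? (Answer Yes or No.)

No

3 paths connect W2 and W3; each must be blocked for d-separation to hold:
  1. W2 → W6 ← W3 — W6:collider[open] ⇒ active
  2. W2 → W6 ← W4 ← W3 — W6:collider[open]; W4:chain[blocks] ⇒ blocked
  3. W2 → W6 ← W4 → W5 ← W3 — W6:collider[open]; W4:fork[blocks]; W5:collider[open] ⇒ blocked
Since the path W2 → W6 ← W3 is active, W2 and W3 are not d-separated given {W1, W4, W5, W6}.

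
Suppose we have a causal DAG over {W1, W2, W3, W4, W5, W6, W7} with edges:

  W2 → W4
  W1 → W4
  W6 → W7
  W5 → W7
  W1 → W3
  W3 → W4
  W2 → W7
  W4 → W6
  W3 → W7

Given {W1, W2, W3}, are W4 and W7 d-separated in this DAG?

We examine all 4 paths between W4 and W7:
Path 1: W4 ← W3 → W7
  W3 is a fork here and W3 is conditioned on, so the path is blocked at W3.
Path 2: W4 → W6 → W7
  W6 is a chain and W6 is not conditioned on — no node blocks this path, so it is active.
Path 3: W4 ← W2 → W7
  W2 is a fork here and W2 is conditioned on, so the path is blocked at W2.
Path 4: W4 ← W1 → W3 → W7
  W1 is a fork here and W1 is conditioned on, so the path is blocked at W1.
Because an active path exists, W4 and W7 are not d-separated.

No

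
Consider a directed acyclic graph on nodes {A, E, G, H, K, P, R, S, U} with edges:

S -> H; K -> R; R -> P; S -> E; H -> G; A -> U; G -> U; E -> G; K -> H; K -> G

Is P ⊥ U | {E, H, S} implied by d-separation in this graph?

We examine all 3 paths between P and U:
Path 1: P ← R ← K → H → G → U
  H is a chain here and H is conditioned on, so the path is blocked at H.
Path 2: P ← R ← K → H ← S → E → G → U
  S is a fork here and S is conditioned on, so the path is blocked at S.
Path 3: P ← R ← K → G → U
  R is a chain and R is not conditioned on; K is a fork and K is not conditioned on; G is a chain and G is not conditioned on — no node blocks this path, so it is active.
At least one path is unblocked, so d-separation fails.

No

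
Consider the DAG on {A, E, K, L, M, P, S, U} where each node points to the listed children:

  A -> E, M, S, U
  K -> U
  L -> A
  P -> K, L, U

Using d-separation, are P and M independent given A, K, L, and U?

Yes

3 paths connect P and M; each must be blocked for d-separation to hold:
Path 1: P → K → U ← A → M
  K is a chain here and K is conditioned on, so the path is blocked at K.
Path 2: P → U ← A → M
  A is a fork here and A is conditioned on, so the path is blocked at A.
Path 3: P → L → A → M
  L is a chain here and L is conditioned on, so the path is blocked at L.
All paths are blocked; P ⊥ M | {A, K, L, U} holds.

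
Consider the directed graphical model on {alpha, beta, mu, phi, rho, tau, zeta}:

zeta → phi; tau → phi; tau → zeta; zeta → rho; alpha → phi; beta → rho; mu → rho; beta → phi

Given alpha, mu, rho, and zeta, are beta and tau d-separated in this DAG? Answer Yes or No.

4 paths connect beta and tau; each must be blocked for d-separation to hold:
Path 1: beta → phi ← zeta ← tau
  phi is a collider here and neither phi nor any of its descendants is conditioned on, so the collider stays closed — the path is blocked at phi.
Path 2: beta → phi ← tau
  phi is a collider here and neither phi nor any of its descendants is conditioned on, so the collider stays closed — the path is blocked at phi.
Path 3: beta → rho ← zeta → phi ← tau
  zeta is a fork here and zeta is conditioned on, so the path is blocked at zeta.
Path 4: beta → rho ← zeta ← tau
  zeta is a chain here and zeta is conditioned on, so the path is blocked at zeta.
Since every path is blocked, d-separation holds.

Yes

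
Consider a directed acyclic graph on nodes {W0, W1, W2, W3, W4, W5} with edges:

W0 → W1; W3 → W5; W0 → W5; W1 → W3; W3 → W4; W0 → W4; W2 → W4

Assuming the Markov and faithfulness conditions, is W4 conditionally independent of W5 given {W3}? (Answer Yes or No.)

There are 4 undirected paths between W4 and W5; checking each against the conditioning set {W3}:
Path 1: W4 ← W3 ← W1 ← W0 → W5
  W3 is a chain here and W3 is conditioned on, so the path is blocked at W3.
Path 2: W4 ← W3 → W5
  W3 is a fork here and W3 is conditioned on, so the path is blocked at W3.
Path 3: W4 ← W0 → W1 → W3 → W5
  W3 is a chain here and W3 is conditioned on, so the path is blocked at W3.
Path 4: W4 ← W0 → W5
  W0 is a fork and W0 is not conditioned on — no node blocks this path, so it is active.
Because an active path exists, W4 and W5 are not d-separated.

No — W4 and W5 are not d-separated given {W3}.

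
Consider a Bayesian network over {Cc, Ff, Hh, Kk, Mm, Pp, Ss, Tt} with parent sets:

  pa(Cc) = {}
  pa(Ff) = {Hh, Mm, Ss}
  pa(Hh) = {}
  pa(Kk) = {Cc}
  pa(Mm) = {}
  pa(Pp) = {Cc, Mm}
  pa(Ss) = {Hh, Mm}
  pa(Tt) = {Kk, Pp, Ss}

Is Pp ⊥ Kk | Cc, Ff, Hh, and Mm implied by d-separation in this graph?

Yes

Enumerating the 5 paths from Pp to Kk and testing each for blocking by {Cc, Ff, Hh, Mm}:
Path 1: Pp ← Cc → Kk
  Cc is a fork here and Cc is conditioned on, so the path is blocked at Cc.
Path 2: Pp → Tt ← Kk
  Tt is a collider here and neither Tt nor any of its descendants is conditioned on, so the collider stays closed — the path is blocked at Tt.
Path 3: Pp ← Mm → Ss → Tt ← Kk
  Mm is a fork here and Mm is conditioned on, so the path is blocked at Mm.
Path 4: Pp ← Mm → Ff ← Ss → Tt ← Kk
  Mm is a fork here and Mm is conditioned on, so the path is blocked at Mm.
Path 5: Pp ← Mm → Ff ← Hh → Ss → Tt ← Kk
  Mm is a fork here and Mm is conditioned on, so the path is blocked at Mm.
Since every path is blocked, d-separation holds.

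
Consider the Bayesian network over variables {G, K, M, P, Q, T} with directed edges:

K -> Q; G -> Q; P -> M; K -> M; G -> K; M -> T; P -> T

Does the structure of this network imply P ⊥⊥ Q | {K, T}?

Yes

4 paths connect P and Q; each must be blocked for d-separation to hold:
Path 1: P → T ← M ← K → Q
  K is a fork here and K is conditioned on, so the path is blocked at K.
Path 2: P → T ← M ← K ← G → Q
  K is a chain here and K is conditioned on, so the path is blocked at K.
Path 3: P → M ← K → Q
  K is a fork here and K is conditioned on, so the path is blocked at K.
Path 4: P → M ← K ← G → Q
  K is a chain here and K is conditioned on, so the path is blocked at K.
Every path is blocked, so P and Q are d-separated given {K, T}.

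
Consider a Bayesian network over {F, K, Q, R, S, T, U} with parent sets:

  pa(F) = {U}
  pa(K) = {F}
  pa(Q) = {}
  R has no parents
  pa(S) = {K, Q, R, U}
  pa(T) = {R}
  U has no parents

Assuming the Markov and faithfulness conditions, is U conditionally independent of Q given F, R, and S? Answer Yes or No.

No — U and Q are not d-separated given {F, R, S}.

There are 2 undirected paths between U and Q; checking each against the conditioning set {F, R, S}:
  1. U → S ← Q — S:collider[open] ⇒ active
  2. U → F → K → S ← Q — F:chain[blocks]; K:chain[open]; S:collider[open] ⇒ blocked
At least one path is unblocked, so d-separation fails.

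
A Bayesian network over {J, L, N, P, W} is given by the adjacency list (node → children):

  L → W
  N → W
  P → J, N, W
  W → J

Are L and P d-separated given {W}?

There are 3 undirected paths between L and P; checking each against the conditioning set {W}:
  1. L → W → J ← P — W:chain[blocks]; J:collider[blocks] ⇒ blocked
  2. L → W ← N ← P — W:collider[open]; N:chain[open] ⇒ active
  3. L → W ← P — W:collider[open] ⇒ active
Because an active path exists, L and P are not d-separated.

No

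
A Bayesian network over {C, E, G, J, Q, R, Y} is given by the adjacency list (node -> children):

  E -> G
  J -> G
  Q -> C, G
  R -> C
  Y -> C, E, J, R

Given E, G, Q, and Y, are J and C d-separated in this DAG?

Yes

There are 6 undirected paths between J and C; checking each against the conditioning set {E, G, Q, Y}:
Path 1: J → G ← Q → C
  Q is a fork here and Q is conditioned on, so the path is blocked at Q.
Path 2: J → G ← E ← Y → R → C
  E is a chain here and E is conditioned on, so the path is blocked at E.
Path 3: J → G ← E ← Y → C
  E is a chain here and E is conditioned on, so the path is blocked at E.
Path 4: J ← Y → R → C
  Y is a fork here and Y is conditioned on, so the path is blocked at Y.
Path 5: J ← Y → E → G ← Q → C
  Y is a fork here and Y is conditioned on, so the path is blocked at Y.
Path 6: J ← Y → C
  Y is a fork here and Y is conditioned on, so the path is blocked at Y.
Since every path is blocked, d-separation holds.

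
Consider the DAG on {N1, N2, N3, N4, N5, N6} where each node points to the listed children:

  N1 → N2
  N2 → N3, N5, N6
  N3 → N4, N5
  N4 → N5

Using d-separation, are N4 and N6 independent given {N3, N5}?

No

There are 4 undirected paths between N4 and N6; checking each against the conditioning set {N3, N5}:
  1. N4 → N5 ← N2 → N6 — N5:collider[open]; N2:fork[open] ⇒ active
  2. N4 → N5 ← N3 ← N2 → N6 — N5:collider[open]; N3:chain[blocks]; N2:fork[open] ⇒ blocked
  3. N4 ← N3 ← N2 → N6 — N3:chain[blocks]; N2:fork[open] ⇒ blocked
  4. N4 ← N3 → N5 ← N2 → N6 — N3:fork[blocks]; N5:collider[open]; N2:fork[open] ⇒ blocked
Because an active path exists, N4 and N6 are not d-separated.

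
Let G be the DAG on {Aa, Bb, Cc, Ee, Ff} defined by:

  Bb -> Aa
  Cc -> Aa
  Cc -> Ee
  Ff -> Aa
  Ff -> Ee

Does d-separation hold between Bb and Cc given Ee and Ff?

Yes

There are 2 undirected paths between Bb and Cc; checking each against the conditioning set {Ee, Ff}:
Path 1: Bb → Aa ← Ff → Ee ← Cc
  Aa is a collider here and neither Aa nor any of its descendants is conditioned on, so the collider stays closed — the path is blocked at Aa.
Path 2: Bb → Aa ← Cc
  Aa is a collider here and neither Aa nor any of its descendants is conditioned on, so the collider stays closed — the path is blocked at Aa.
All paths are blocked; Bb ⊥ Cc | {Ee, Ff} holds.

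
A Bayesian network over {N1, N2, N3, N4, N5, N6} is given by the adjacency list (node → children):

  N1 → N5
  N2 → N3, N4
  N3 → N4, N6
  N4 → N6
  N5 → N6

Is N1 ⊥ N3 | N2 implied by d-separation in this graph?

3 paths connect N1 and N3; each must be blocked for d-separation to hold:
Path 1: N1 → N5 → N6 ← N3
  N6 is a collider here and neither N6 nor any of its descendants is conditioned on, so the collider stays closed — the path is blocked at N6.
Path 2: N1 → N5 → N6 ← N4 ← N2 → N3
  N6 is a collider here and neither N6 nor any of its descendants is conditioned on, so the collider stays closed — the path is blocked at N6.
Path 3: N1 → N5 → N6 ← N4 ← N3
  N6 is a collider here and neither N6 nor any of its descendants is conditioned on, so the collider stays closed — the path is blocked at N6.
All paths are blocked; N1 ⊥ N3 | {N2} holds.

Yes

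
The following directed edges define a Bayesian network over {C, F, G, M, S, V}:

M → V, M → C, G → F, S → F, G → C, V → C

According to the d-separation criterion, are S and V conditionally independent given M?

We examine all 2 paths between S and V:
Path 1: S → F ← G → C ← V
  F is a collider here and neither F nor any of its descendants is conditioned on, so the collider stays closed — the path is blocked at F.
Path 2: S → F ← G → C ← M → V
  F is a collider here and neither F nor any of its descendants is conditioned on, so the collider stays closed — the path is blocked at F.
All paths are blocked; S ⊥ V | {M} holds.

Yes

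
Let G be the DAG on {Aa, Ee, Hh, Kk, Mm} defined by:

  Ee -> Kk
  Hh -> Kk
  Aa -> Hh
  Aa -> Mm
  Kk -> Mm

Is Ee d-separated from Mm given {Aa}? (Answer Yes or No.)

No

We examine all 2 paths between Ee and Mm:
Path 1: Ee → Kk → Mm
  Kk is a chain and Kk is not conditioned on — no node blocks this path, so it is active.
Path 2: Ee → Kk ← Hh ← Aa → Mm
  Kk is a collider here and neither Kk nor any of its descendants is conditioned on, so the collider stays closed — the path is blocked at Kk.
At least one path is unblocked, so d-separation fails.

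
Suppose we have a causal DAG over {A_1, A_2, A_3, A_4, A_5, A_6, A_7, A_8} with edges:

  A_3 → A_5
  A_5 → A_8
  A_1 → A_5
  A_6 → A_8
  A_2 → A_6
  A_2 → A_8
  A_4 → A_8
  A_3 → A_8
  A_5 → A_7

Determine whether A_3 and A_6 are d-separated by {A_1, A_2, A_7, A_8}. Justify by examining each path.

No

We examine all 4 paths between A_3 and A_6:
Path 1: A_3 → A_5 → A_8 ← A_2 → A_6
  A_2 is a fork here and A_2 is conditioned on, so the path is blocked at A_2.
Path 2: A_3 → A_5 → A_8 ← A_6
  A_5 is a chain and A_5 is not conditioned on; A_8 is a collider and A_8 is conditioned on, which opens it — no node blocks this path, so it is active.
Path 3: A_3 → A_8 ← A_2 → A_6
  A_2 is a fork here and A_2 is conditioned on, so the path is blocked at A_2.
Path 4: A_3 → A_8 ← A_6
  A_8 is a collider and A_8 is conditioned on, which opens it — no node blocks this path, so it is active.
Because an active path exists, A_3 and A_6 are not d-separated.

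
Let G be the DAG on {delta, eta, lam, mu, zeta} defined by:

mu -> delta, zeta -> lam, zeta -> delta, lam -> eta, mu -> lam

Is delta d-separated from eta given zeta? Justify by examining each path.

No

There are 2 undirected paths between delta and eta; checking each against the conditioning set {zeta}:
Path 1: delta ← mu → lam → eta
  mu is a fork and mu is not conditioned on; lam is a chain and lam is not conditioned on — no node blocks this path, so it is active.
Path 2: delta ← zeta → lam → eta
  zeta is a fork here and zeta is conditioned on, so the path is blocked at zeta.
At least one path is unblocked, so d-separation fails.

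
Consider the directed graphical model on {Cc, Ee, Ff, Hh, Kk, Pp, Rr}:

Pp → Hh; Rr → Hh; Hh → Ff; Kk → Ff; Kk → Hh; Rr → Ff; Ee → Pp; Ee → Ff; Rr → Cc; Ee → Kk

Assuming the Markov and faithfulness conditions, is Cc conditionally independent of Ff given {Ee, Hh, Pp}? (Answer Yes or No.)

No

There are 6 undirected paths between Cc and Ff; checking each against the conditioning set {Ee, Hh, Pp}:
Path 1: Cc ← Rr → Hh ← Kk ← Ee → Ff
  Ee is a fork here and Ee is conditioned on, so the path is blocked at Ee.
Path 2: Cc ← Rr → Hh ← Kk → Ff
  Rr is a fork and Rr is not conditioned on; Hh is a collider and Hh is conditioned on, which opens it; Kk is a fork and Kk is not conditioned on — no node blocks this path, so it is active.
Path 3: Cc ← Rr → Hh ← Pp ← Ee → Kk → Ff
  Pp is a chain here and Pp is conditioned on, so the path is blocked at Pp.
Path 4: Cc ← Rr → Hh ← Pp ← Ee → Ff
  Pp is a chain here and Pp is conditioned on, so the path is blocked at Pp.
Path 5: Cc ← Rr → Hh → Ff
  Hh is a chain here and Hh is conditioned on, so the path is blocked at Hh.
Path 6: Cc ← Rr → Ff
  Rr is a fork and Rr is not conditioned on — no node blocks this path, so it is active.
At least one path is unblocked, so d-separation fails.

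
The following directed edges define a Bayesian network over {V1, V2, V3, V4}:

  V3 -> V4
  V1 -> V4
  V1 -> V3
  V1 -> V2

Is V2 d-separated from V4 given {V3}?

No — V2 and V4 are not d-separated given {V3}.

Enumerating the 2 paths from V2 to V4 and testing each for blocking by {V3}:
Path 1: V2 ← V1 → V4
  V1 is a fork and V1 is not conditioned on — no node blocks this path, so it is active.
Path 2: V2 ← V1 → V3 → V4
  V3 is a chain here and V3 is conditioned on, so the path is blocked at V3.
Since the path V2 ← V1 → V4 is active, V2 and V4 are not d-separated given {V3}.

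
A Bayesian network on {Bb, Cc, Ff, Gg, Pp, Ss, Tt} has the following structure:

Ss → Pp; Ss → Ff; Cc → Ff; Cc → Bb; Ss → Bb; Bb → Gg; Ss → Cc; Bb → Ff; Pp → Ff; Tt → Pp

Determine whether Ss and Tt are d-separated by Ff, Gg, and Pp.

We examine all 6 paths between Ss and Tt:
  1. Ss → Pp ← Tt — Pp:collider[open] ⇒ active
  2. Ss → Cc → Bb → Ff ← Pp ← Tt — Cc:chain[open]; Bb:chain[open]; Ff:collider[open]; Pp:chain[blocks] ⇒ blocked
  3. Ss → Cc → Ff ← Pp ← Tt — Cc:chain[open]; Ff:collider[open]; Pp:chain[blocks] ⇒ blocked
  4. Ss → Bb ← Cc → Ff ← Pp ← Tt — Bb:collider[open]; Cc:fork[open]; Ff:collider[open]; Pp:chain[blocks] ⇒ blocked
  5. Ss → Bb → Ff ← Pp ← Tt — Bb:chain[open]; Ff:collider[open]; Pp:chain[blocks] ⇒ blocked
  6. Ss → Ff ← Pp ← Tt — Ff:collider[open]; Pp:chain[blocks] ⇒ blocked
Because an active path exists, Ss and Tt are not d-separated.

No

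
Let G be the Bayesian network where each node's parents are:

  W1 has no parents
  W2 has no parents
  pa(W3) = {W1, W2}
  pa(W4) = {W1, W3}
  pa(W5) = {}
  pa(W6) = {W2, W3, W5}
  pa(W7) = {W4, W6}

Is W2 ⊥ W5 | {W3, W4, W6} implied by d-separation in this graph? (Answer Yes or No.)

No

There are 4 undirected paths between W2 and W5; checking each against the conditioning set {W3, W4, W6}:
Path 1: W2 → W6 ← W5
  W6 is a collider and W6 is conditioned on, which opens it — no node blocks this path, so it is active.
Path 2: W2 → W3 ← W1 → W4 → W7 ← W6 ← W5
  W4 is a chain here and W4 is conditioned on, so the path is blocked at W4.
Path 3: W2 → W3 → W6 ← W5
  W3 is a chain here and W3 is conditioned on, so the path is blocked at W3.
Path 4: W2 → W3 → W4 → W7 ← W6 ← W5
  W3 is a chain here and W3 is conditioned on, so the path is blocked at W3.
Since the path W2 → W6 ← W5 is active, W2 and W5 are not d-separated given {W3, W4, W6}.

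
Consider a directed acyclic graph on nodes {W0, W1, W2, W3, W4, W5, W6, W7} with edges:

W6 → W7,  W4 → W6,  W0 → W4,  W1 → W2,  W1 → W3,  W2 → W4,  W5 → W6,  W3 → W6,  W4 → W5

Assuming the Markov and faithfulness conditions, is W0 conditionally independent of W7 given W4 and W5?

Enumerating the 3 paths from W0 to W7 and testing each for blocking by {W4, W5}:
  1. W0 → W4 → W6 → W7 — W4:chain[blocks]; W6:chain[open] ⇒ blocked
  2. W0 → W4 ← W2 ← W1 → W3 → W6 → W7 — W4:collider[open]; W2:chain[open]; W1:fork[open]; W3:chain[open]; W6:chain[open] ⇒ active
  3. W0 → W4 → W5 → W6 → W7 — W4:chain[blocks]; W5:chain[blocks]; W6:chain[open] ⇒ blocked
Because an active path exists, W0 and W7 are not d-separated.

No — W0 and W7 are not d-separated given {W4, W5}.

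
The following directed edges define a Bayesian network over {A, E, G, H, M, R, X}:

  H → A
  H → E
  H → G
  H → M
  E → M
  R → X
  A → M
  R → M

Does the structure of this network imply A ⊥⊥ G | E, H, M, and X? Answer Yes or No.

There are 3 undirected paths between A and G; checking each against the conditioning set {E, H, M, X}:
Path 1: A ← H → G
  H is a fork here and H is conditioned on, so the path is blocked at H.
Path 2: A → M ← H → G
  H is a fork here and H is conditioned on, so the path is blocked at H.
Path 3: A → M ← E ← H → G
  E is a chain here and E is conditioned on, so the path is blocked at E.
Every path is blocked, so A and G are d-separated given {E, H, M, X}.

Yes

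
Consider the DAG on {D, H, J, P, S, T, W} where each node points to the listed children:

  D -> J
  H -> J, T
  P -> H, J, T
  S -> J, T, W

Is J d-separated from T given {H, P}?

No

5 paths connect J and T; each must be blocked for d-separation to hold:
Path 1: J ← P → T
  P is a fork here and P is conditioned on, so the path is blocked at P.
Path 2: J ← P → H → T
  P is a fork here and P is conditioned on, so the path is blocked at P.
Path 3: J ← H ← P → T
  H is a chain here and H is conditioned on, so the path is blocked at H.
Path 4: J ← H → T
  H is a fork here and H is conditioned on, so the path is blocked at H.
Path 5: J ← S → T
  S is a fork and S is not conditioned on — no node blocks this path, so it is active.
At least one path is unblocked, so d-separation fails.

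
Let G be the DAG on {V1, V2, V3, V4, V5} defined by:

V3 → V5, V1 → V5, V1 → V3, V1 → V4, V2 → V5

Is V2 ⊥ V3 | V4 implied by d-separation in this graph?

Enumerating the 2 paths from V2 to V3 and testing each for blocking by {V4}:
Path 1: V2 → V5 ← V1 → V3
  V5 is a collider here and neither V5 nor any of its descendants is conditioned on, so the collider stays closed — the path is blocked at V5.
Path 2: V2 → V5 ← V3
  V5 is a collider here and neither V5 nor any of its descendants is conditioned on, so the collider stays closed — the path is blocked at V5.
Since every path is blocked, d-separation holds.

Yes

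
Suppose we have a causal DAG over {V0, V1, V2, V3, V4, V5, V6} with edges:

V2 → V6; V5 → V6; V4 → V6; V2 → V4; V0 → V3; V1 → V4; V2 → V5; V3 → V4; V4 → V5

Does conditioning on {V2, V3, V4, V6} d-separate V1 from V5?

There are 5 undirected paths between V1 and V5; checking each against the conditioning set {V2, V3, V4, V6}:
Path 1: V1 → V4 ← V2 → V6 ← V5
  V2 is a fork here and V2 is conditioned on, so the path is blocked at V2.
Path 2: V1 → V4 ← V2 → V5
  V2 is a fork here and V2 is conditioned on, so the path is blocked at V2.
Path 3: V1 → V4 → V6 ← V2 → V5
  V4 is a chain here and V4 is conditioned on, so the path is blocked at V4.
Path 4: V1 → V4 → V6 ← V5
  V4 is a chain here and V4 is conditioned on, so the path is blocked at V4.
Path 5: V1 → V4 → V5
  V4 is a chain here and V4 is conditioned on, so the path is blocked at V4.
Since every path is blocked, d-separation holds.

Yes — V1 and V5 are d-separated given {V2, V3, V4, V6}.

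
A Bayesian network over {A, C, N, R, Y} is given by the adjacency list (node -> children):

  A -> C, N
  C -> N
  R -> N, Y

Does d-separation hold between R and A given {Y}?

There are 2 undirected paths between R and A; checking each against the conditioning set {Y}:
  1. R → N ← C ← A — N:collider[blocks]; C:chain[open] ⇒ blocked
  2. R → N ← A — N:collider[blocks] ⇒ blocked
Since every path is blocked, d-separation holds.

Yes — R and A are d-separated given {Y}.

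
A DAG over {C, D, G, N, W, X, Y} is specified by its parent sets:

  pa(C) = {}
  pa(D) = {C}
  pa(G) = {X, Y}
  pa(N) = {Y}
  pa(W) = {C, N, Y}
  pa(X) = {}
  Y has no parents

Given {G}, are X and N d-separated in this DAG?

No

2 paths connect X and N; each must be blocked for d-separation to hold:
Path 1: X → G ← Y → N
  G is a collider and G is conditioned on, which opens it; Y is a fork and Y is not conditioned on — no node blocks this path, so it is active.
Path 2: X → G ← Y → W ← N
  W is a collider here and neither W nor any of its descendants is conditioned on, so the collider stays closed — the path is blocked at W.
At least one path is unblocked, so d-separation fails.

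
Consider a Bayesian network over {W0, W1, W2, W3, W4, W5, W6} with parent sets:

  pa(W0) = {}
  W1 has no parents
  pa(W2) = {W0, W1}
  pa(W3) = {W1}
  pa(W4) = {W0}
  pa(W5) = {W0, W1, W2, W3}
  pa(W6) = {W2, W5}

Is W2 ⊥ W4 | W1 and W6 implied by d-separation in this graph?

We examine all 5 paths between W2 and W4:
Path 1: W2 → W6 ← W5 ← W0 → W4
  W6 is a collider and W6 is conditioned on, which opens it; W5 is a chain and W5 is not conditioned on; W0 is a fork and W0 is not conditioned on — no node blocks this path, so it is active.
Path 2: W2 ← W0 → W4
  W0 is a fork and W0 is not conditioned on — no node blocks this path, so it is active.
Path 3: W2 → W5 ← W0 → W4
  W5 is a collider and its descendant W6 is conditioned on, which opens it; W0 is a fork and W0 is not conditioned on — no node blocks this path, so it is active.
Path 4: W2 ← W1 → W3 → W5 ← W0 → W4
  W1 is a fork here and W1 is conditioned on, so the path is blocked at W1.
Path 5: W2 ← W1 → W5 ← W0 → W4
  W1 is a fork here and W1 is conditioned on, so the path is blocked at W1.
Since the path W2 → W6 ← W5 ← W0 → W4 is active, W2 and W4 are not d-separated given {W1, W6}.

No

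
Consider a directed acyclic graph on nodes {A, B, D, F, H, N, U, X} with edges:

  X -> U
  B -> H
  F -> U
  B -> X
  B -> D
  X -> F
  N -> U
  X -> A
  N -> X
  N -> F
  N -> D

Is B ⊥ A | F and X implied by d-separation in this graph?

We examine all 6 paths between B and A:
  1. B → X → A — X:chain[blocks] ⇒ blocked
  2. B → D ← N → X → A — D:collider[blocks]; N:fork[open]; X:chain[blocks] ⇒ blocked
  3. B → D ← N → F ← X → A — D:collider[blocks]; N:fork[open]; F:collider[open]; X:fork[blocks] ⇒ blocked
  4. B → D ← N → F → U ← X → A — D:collider[blocks]; N:fork[open]; F:chain[blocks]; U:collider[blocks]; X:fork[blocks] ⇒ blocked
  5. B → D ← N → U ← X → A — D:collider[blocks]; N:fork[open]; U:collider[blocks]; X:fork[blocks] ⇒ blocked
  6. B → D ← N → U ← F ← X → A — D:collider[blocks]; N:fork[open]; U:collider[blocks]; F:chain[blocks]; X:fork[blocks] ⇒ blocked
All paths are blocked; B ⊥ A | {F, X} holds.

Yes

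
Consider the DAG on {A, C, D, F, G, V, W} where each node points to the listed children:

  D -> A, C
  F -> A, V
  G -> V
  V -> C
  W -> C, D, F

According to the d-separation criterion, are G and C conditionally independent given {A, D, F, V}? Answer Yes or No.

5 paths connect G and C; each must be blocked for d-separation to hold:
Path 1: G → V → C
  V is a chain here and V is conditioned on, so the path is blocked at V.
Path 2: G → V ← F → A ← D → C
  F is a fork here and F is conditioned on, so the path is blocked at F.
Path 3: G → V ← F → A ← D ← W → C
  F is a fork here and F is conditioned on, so the path is blocked at F.
Path 4: G → V ← F ← W → D → C
  F is a chain here and F is conditioned on, so the path is blocked at F.
Path 5: G → V ← F ← W → C
  F is a chain here and F is conditioned on, so the path is blocked at F.
All paths are blocked; G ⊥ C | {A, D, F, V} holds.

Yes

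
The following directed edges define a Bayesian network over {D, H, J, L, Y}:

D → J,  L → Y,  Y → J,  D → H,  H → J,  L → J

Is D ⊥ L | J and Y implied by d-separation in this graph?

No — D and L are not d-separated given {J, Y}.

Enumerating the 4 paths from D to L and testing each for blocking by {J, Y}:
  1. D → J ← Y ← L — J:collider[open]; Y:chain[blocks] ⇒ blocked
  2. D → J ← L — J:collider[open] ⇒ active
  3. D → H → J ← Y ← L — H:chain[open]; J:collider[open]; Y:chain[blocks] ⇒ blocked
  4. D → H → J ← L — H:chain[open]; J:collider[open] ⇒ active
Because an active path exists, D and L are not d-separated.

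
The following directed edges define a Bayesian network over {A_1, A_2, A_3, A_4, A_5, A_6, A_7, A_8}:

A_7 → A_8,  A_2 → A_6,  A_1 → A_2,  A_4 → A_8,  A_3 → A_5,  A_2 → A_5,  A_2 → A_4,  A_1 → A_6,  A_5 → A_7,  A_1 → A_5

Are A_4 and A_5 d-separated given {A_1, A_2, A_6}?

4 paths connect A_4 and A_5; each must be blocked for d-separation to hold:
  1. A_4 → A_8 ← A_7 ← A_5 — A_8:collider[blocks]; A_7:chain[open] ⇒ blocked
  2. A_4 ← A_2 ← A_1 → A_5 — A_2:chain[blocks]; A_1:fork[blocks] ⇒ blocked
  3. A_4 ← A_2 → A_6 ← A_1 → A_5 — A_2:fork[blocks]; A_6:collider[open]; A_1:fork[blocks] ⇒ blocked
  4. A_4 ← A_2 → A_5 — A_2:fork[blocks] ⇒ blocked
Every path is blocked, so A_4 and A_5 are d-separated given {A_1, A_2, A_6}.

Yes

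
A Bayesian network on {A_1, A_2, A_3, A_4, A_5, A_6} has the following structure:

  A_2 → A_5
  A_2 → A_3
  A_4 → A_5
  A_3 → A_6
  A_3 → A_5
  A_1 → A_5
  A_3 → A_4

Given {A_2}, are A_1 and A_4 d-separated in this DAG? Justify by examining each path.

Yes

Enumerating the 3 paths from A_1 to A_4 and testing each for blocking by {A_2}:
  1. A_1 → A_5 ← A_3 → A_4 — A_5:collider[blocks]; A_3:fork[open] ⇒ blocked
  2. A_1 → A_5 ← A_2 → A_3 → A_4 — A_5:collider[blocks]; A_2:fork[blocks]; A_3:chain[open] ⇒ blocked
  3. A_1 → A_5 ← A_4 — A_5:collider[blocks] ⇒ blocked
All paths are blocked; A_1 ⊥ A_4 | {A_2} holds.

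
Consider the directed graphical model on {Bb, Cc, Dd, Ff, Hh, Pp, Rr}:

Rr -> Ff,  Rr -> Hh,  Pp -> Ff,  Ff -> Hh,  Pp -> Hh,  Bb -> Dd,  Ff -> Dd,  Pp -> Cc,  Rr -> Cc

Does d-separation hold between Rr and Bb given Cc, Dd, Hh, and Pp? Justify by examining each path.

There are 5 undirected paths between Rr and Bb; checking each against the conditioning set {Cc, Dd, Hh, Pp}:
Path 1: Rr → Cc ← Pp → Hh ← Ff → Dd ← Bb
  Pp is a fork here and Pp is conditioned on, so the path is blocked at Pp.
Path 2: Rr → Cc ← Pp → Ff → Dd ← Bb
  Pp is a fork here and Pp is conditioned on, so the path is blocked at Pp.
Path 3: Rr → Hh ← Pp → Ff → Dd ← Bb
  Pp is a fork here and Pp is conditioned on, so the path is blocked at Pp.
Path 4: Rr → Hh ← Ff → Dd ← Bb
  Hh is a collider and Hh is conditioned on, which opens it; Ff is a fork and Ff is not conditioned on; Dd is a collider and Dd is conditioned on, which opens it — no node blocks this path, so it is active.
Path 5: Rr → Ff → Dd ← Bb
  Ff is a chain and Ff is not conditioned on; Dd is a collider and Dd is conditioned on, which opens it — no node blocks this path, so it is active.
Since the path Rr → Hh ← Ff → Dd ← Bb is active, Rr and Bb are not d-separated given {Cc, Dd, Hh, Pp}.

No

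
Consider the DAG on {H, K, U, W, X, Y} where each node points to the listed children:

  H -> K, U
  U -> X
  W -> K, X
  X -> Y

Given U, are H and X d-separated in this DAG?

There are 2 undirected paths between H and X; checking each against the conditioning set {U}:
  1. H → U → X — U:chain[blocks] ⇒ blocked
  2. H → K ← W → X — K:collider[blocks]; W:fork[open] ⇒ blocked
All paths are blocked; H ⊥ X | {U} holds.

Yes — H and X are d-separated given {U}.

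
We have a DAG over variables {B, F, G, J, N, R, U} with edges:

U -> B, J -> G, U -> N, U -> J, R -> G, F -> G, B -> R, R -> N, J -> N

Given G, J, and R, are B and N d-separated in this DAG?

No — B and N are not d-separated given {G, J, R}.

Enumerating the 6 paths from B to N and testing each for blocking by {G, J, R}:
Path 1: B ← U → J → G ← R → N
  J is a chain here and J is conditioned on, so the path is blocked at J.
Path 2: B ← U → J → N
  J is a chain here and J is conditioned on, so the path is blocked at J.
Path 3: B ← U → N
  U is a fork and U is not conditioned on — no node blocks this path, so it is active.
Path 4: B → R → G ← J ← U → N
  R is a chain here and R is conditioned on, so the path is blocked at R.
Path 5: B → R → G ← J → N
  R is a chain here and R is conditioned on, so the path is blocked at R.
Path 6: B → R → N
  R is a chain here and R is conditioned on, so the path is blocked at R.
Since the path B ← U → N is active, B and N are not d-separated given {G, J, R}.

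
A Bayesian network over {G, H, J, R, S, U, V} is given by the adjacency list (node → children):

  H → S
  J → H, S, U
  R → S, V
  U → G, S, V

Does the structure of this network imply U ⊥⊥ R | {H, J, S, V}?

Enumerating the 4 paths from U to R and testing each for blocking by {H, J, S, V}:
  1. U ← J → H → S ← R — J:fork[blocks]; H:chain[blocks]; S:collider[open] ⇒ blocked
  2. U ← J → S ← R — J:fork[blocks]; S:collider[open] ⇒ blocked
  3. U → V ← R — V:collider[open] ⇒ active
  4. U → S ← R — S:collider[open] ⇒ active
Since the path U → V ← R is active, U and R are not d-separated given {H, J, S, V}.

No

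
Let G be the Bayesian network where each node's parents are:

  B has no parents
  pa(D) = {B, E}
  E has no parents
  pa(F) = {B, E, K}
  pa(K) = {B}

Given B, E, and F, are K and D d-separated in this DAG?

Yes — K and D are d-separated given {B, E, F}.

Enumerating the 4 paths from K to D and testing each for blocking by {B, E, F}:
Path 1: K → F ← B → D
  B is a fork here and B is conditioned on, so the path is blocked at B.
Path 2: K → F ← E → D
  E is a fork here and E is conditioned on, so the path is blocked at E.
Path 3: K ← B → F ← E → D
  B is a fork here and B is conditioned on, so the path is blocked at B.
Path 4: K ← B → D
  B is a fork here and B is conditioned on, so the path is blocked at B.
Every path is blocked, so K and D are d-separated given {B, E, F}.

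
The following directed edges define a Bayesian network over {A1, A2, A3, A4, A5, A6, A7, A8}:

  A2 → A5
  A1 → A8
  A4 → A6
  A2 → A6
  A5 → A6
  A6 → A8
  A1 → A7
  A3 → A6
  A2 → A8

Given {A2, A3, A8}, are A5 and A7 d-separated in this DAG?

No — A5 and A7 are not d-separated given {A2, A3, A8}.

Enumerating the 4 paths from A5 to A7 and testing each for blocking by {A2, A3, A8}:
  1. A5 → A6 → A8 ← A1 → A7 — A6:chain[open]; A8:collider[open]; A1:fork[open] ⇒ active
  2. A5 → A6 ← A2 → A8 ← A1 → A7 — A6:collider[open]; A2:fork[blocks]; A8:collider[open]; A1:fork[open] ⇒ blocked
  3. A5 ← A2 → A6 → A8 ← A1 → A7 — A2:fork[blocks]; A6:chain[open]; A8:collider[open]; A1:fork[open] ⇒ blocked
  4. A5 ← A2 → A8 ← A1 → A7 — A2:fork[blocks]; A8:collider[open]; A1:fork[open] ⇒ blocked
Since the path A5 → A6 → A8 ← A1 → A7 is active, A5 and A7 are not d-separated given {A2, A3, A8}.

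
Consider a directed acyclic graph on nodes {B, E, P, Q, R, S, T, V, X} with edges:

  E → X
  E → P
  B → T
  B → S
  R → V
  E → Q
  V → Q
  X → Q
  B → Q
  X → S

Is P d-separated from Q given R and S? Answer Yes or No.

No — P and Q are not d-separated given {R, S}.

Enumerating the 3 paths from P to Q and testing each for blocking by {R, S}:
Path 1: P ← E → X → Q
  E is a fork and E is not conditioned on; X is a chain and X is not conditioned on — no node blocks this path, so it is active.
Path 2: P ← E → X → S ← B → Q
  E is a fork and E is not conditioned on; X is a chain and X is not conditioned on; S is a collider and S is conditioned on, which opens it; B is a fork and B is not conditioned on — no node blocks this path, so it is active.
Path 3: P ← E → Q
  E is a fork and E is not conditioned on — no node blocks this path, so it is active.
At least one path is unblocked, so d-separation fails.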